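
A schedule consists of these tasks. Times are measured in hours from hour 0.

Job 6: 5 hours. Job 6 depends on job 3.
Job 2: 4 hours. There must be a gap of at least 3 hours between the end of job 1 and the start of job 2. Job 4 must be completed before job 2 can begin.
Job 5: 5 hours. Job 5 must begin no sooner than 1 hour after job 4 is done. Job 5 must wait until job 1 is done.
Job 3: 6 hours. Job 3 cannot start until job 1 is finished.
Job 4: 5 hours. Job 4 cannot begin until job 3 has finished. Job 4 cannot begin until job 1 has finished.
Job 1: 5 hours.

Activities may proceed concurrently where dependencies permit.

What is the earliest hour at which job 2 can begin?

Job 1 has no prerequisites, so it starts at hour 0 and finishes at hour 5.
Job 3 cannot begin until job 1 (finishes hour 5). It runs from hour 5 to 5 + 6 = hour 11.
Job 4 cannot start until job 3 (finishes hour 11); job 1 (finishes hour 5). The controlling bound is hour 11, so job 4 finishes at 11 + 5 = hour 16.
Job 2 waits on job 1 (finishes hour 5, plus 3-hour gap → hour 8); job 4 (finishes hour 16). The latest of these is hour 16, which is the earliest job 2 can start.

16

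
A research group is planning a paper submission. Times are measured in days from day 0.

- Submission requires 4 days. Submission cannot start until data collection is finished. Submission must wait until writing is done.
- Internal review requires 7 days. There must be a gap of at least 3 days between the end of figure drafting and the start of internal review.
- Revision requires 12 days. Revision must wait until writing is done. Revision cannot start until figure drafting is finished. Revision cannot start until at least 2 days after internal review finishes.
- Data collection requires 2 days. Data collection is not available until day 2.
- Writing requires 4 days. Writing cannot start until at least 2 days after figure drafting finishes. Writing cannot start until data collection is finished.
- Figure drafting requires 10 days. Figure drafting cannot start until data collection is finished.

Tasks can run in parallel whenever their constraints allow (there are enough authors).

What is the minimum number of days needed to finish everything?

38

Data collection waits on its own release at day 2, so it starts at day 2 and finishes at 2 + 2 = day 4.
Figure drafting cannot begin until data collection (finishes day 4). It runs from day 4 to 4 + 10 = day 14.
Internal review waits on figure drafting (finishes day 14, plus 3-day gap → day 17), so it starts at day 17 and finishes at 17 + 7 = day 24.
Writing needs all of figure drafting (finishes day 14, plus 2-day gap → day 16); data collection (finishes day 4). That puts its earliest start at day 16; it finishes at 16 + 4 = day 20.
Submission has to wait for data collection (finishes day 4); writing (finishes day 20). The latest of these is day 20, so submission runs day 20 to 20 + 4 = day 24.
For revision: writing (finishes day 20); figure drafting (finishes day 14); internal review (finishes day 24, plus 2-day gap → day 26). Taking the maximum gives a start of day 26, and it finishes at 26 + 12 = day 38.
All tasks are finished once the last one completes. Finish times: Data collection at 4, Figure drafting at 14, Writing at 20, Internal review at 24, Revision at 38, Submission at 24. The latest is day 38.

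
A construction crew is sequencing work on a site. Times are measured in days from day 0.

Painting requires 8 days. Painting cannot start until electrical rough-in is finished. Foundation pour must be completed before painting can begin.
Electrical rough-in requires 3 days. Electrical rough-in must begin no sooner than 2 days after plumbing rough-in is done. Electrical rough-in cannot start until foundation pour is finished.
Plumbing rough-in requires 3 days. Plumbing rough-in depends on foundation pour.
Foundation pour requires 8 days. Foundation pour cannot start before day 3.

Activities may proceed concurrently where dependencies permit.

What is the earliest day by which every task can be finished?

27

Foundation pour cannot begin until its own release at day 3. It runs from day 3 to 3 + 8 = day 11.
Plumbing rough-in waits on foundation pour (finishes day 11), so it starts at day 11 and finishes at 11 + 3 = day 14.
Electrical rough-in cannot start until plumbing rough-in (finishes day 14, plus 2-day gap → day 16); foundation pour (finishes day 11). The controlling bound is day 16, so electrical rough-in finishes at 16 + 3 = day 19.
For painting: electrical rough-in (finishes day 19); foundation pour (finishes day 11). Taking the maximum gives a start of day 19, and it finishes at 19 + 8 = day 27.
All tasks are finished once the last one completes. Finish times: Foundation pour at 11, Plumbing rough-in at 14, Electrical rough-in at 19, Painting at 27. The latest is day 27.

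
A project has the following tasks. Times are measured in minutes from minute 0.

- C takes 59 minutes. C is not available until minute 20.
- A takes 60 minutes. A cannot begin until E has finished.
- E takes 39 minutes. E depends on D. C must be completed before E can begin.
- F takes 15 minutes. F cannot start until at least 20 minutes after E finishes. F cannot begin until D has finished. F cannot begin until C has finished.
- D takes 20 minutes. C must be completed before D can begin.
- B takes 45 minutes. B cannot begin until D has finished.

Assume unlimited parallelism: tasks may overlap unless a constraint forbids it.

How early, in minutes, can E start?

C waits on its own release at minute 20, so it starts at minute 20 and finishes at 20 + 59 = minute 79.
After C (finishes minute 79), D can start at minute 79 and finishes at minute 99.
E waits on D (finishes minute 99); C (finishes minute 79). The latest of these is minute 99, which is the earliest E can start.

99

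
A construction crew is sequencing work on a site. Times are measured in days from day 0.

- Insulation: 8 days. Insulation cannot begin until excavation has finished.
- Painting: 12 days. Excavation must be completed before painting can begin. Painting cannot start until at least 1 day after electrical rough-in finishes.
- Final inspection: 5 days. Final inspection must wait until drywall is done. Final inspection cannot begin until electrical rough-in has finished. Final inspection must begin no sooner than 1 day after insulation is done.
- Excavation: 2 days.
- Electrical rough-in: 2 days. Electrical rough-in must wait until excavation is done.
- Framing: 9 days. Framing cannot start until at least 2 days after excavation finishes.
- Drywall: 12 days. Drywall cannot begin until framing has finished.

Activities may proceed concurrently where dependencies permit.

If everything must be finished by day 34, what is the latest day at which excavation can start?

Final inspection has no dependents, so it just needs to finish by day 34. Starting by 34 − 5 = day 29 achieves that.
Drywall feeds into final inspection (must start by day 29); so drywall must finish by day 29 and therefore start by day 17.
Framing has to be done before drywall (must start by day 17). That means finishing by day 17, i.e. starting by 17 − 9 = day 8.
Painting must finish by day 34; it takes 12 days, so it must start by 34 − 12 = day 22.
Electrical rough-in has several dependents: painting (must start by day 22, minus 1-day gap → day 21); final inspection (must start by day 29). The earliest of those limits is day 21, so electrical rough-in must start by 21 − 2 = day 19.
Since final inspection (must start by day 29, minus 1-day gap → day 28) depends on it, insulation must finish by day 28. Backing off its 8-day duration gives a latest start of day 20.
Excavation has several dependents: framing (must start by day 8, minus 2-day gap → day 6); electrical rough-in (must start by day 19); insulation (must start by day 20); painting (must start by day 22). The earliest of those limits is day 6, so excavation must start by 6 − 2 = day 4.

4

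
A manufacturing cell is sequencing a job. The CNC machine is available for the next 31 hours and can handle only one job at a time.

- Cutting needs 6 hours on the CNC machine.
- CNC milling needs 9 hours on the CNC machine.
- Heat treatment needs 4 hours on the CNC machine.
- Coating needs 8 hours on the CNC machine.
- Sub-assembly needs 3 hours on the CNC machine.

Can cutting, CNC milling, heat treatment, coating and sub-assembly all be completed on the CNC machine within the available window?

Running back to back, the jobs need 6 + 9 + 4 + 8 + 3 = 30 hours on the CNC machine.
Since 30 ≤ 31, they fit within the window.

Yes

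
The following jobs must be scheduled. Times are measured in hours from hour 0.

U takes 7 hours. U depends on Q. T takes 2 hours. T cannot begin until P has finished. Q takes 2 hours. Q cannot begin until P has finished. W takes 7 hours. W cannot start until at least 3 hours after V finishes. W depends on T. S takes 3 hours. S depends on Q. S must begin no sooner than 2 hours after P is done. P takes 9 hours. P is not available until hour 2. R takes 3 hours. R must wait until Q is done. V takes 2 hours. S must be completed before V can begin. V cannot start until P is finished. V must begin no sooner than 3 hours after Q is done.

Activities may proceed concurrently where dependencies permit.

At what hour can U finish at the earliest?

20

P cannot begin until its own release at hour 2. It runs from hour 2 to 2 + 9 = hour 11.
After P (finishes hour 11), Q can start at hour 11 and finishes at hour 13.
After Q (finishes hour 13), U can start at hour 13 and finishes at hour 20.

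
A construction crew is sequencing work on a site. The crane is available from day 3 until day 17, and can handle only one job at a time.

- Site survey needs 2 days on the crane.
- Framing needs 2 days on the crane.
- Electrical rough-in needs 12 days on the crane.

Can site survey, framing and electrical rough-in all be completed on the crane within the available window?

The crane window is 17 − 3 = 14 days.
Running back to back, the jobs need 2 + 2 + 12 = 16 days on the crane.
Since 16 > 14, they cannot all fit.

No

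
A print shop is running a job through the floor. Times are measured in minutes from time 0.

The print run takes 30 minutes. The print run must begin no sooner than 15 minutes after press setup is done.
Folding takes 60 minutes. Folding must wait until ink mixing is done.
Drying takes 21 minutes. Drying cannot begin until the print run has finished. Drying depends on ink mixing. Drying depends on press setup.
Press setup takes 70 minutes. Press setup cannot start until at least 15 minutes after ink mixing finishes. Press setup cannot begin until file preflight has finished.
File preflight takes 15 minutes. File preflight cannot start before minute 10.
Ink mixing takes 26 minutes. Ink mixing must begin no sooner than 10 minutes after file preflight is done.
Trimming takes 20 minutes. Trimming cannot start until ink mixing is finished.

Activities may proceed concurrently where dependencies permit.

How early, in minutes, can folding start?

After its own release at minute 10, file preflight can start at minute 10 and finishes at minute 25.
After file preflight (finishes minute 25, plus 10-minute gap → minute 35), ink mixing can start at minute 35 and finishes at minute 61.
Folding waits on ink mixing (finishes minute 61), so the earliest it can start is minute 61.

61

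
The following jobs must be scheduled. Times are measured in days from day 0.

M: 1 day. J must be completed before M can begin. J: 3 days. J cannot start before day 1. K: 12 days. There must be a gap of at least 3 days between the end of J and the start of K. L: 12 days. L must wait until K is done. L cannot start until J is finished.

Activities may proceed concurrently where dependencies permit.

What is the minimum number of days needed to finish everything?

31

After its own release at day 1, J can start at day 1 and finishes at day 4.
After J (finishes day 4), M can start at day 4 and finishes at day 5.
K cannot begin until J (finishes day 4, plus 3-day gap → day 7). It runs from day 7 to 7 + 12 = day 19.
L needs all of K (finishes day 19); J (finishes day 4). That puts its earliest start at day 19; it finishes at 19 + 12 = day 31.
All tasks are finished once the last one completes. Finish times: J at 4, K at 19, L at 31, M at 5. The latest is day 31.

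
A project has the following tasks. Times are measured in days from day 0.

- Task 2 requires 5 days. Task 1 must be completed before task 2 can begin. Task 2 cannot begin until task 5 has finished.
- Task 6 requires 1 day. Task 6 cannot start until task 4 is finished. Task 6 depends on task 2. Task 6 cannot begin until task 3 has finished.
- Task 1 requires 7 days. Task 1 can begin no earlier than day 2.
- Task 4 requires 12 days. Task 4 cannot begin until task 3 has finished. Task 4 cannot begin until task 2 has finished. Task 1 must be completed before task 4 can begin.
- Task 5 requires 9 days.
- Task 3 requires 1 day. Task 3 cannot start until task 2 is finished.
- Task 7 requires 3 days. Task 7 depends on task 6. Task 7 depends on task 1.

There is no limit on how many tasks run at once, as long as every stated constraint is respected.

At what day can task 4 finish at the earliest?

27

Task 5 can start immediately at day 0; it finishes at day 9.
Task 1 cannot begin until its own release at day 2. It runs from day 2 to 2 + 7 = day 9.
Task 2 cannot start until task 1 (finishes day 9); task 5 (finishes day 9). The controlling bound is day 9, so task 2 finishes at 9 + 5 = day 14.
Task 3 cannot begin until task 2 (finishes day 14). It runs from day 14 to 14 + 1 = day 15.
Task 4 needs all of task 3 (finishes day 15); task 2 (finishes day 14); task 1 (finishes day 9). That puts its earliest start at day 15; it finishes at 15 + 12 = day 27.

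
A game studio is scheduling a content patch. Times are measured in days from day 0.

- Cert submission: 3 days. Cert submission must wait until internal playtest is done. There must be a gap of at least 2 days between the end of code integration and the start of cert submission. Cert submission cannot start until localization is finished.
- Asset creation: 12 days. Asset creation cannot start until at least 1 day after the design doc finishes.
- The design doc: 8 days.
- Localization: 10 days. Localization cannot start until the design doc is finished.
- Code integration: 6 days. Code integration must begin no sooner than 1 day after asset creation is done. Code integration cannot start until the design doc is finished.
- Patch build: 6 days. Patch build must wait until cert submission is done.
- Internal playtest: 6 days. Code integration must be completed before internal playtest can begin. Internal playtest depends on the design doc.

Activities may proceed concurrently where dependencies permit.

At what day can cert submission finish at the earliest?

The design doc has no prerequisites, so it starts at day 0 and finishes at day 8.
After the design doc (finishes day 8), localization can start at day 8 and finishes at day 18.
Asset creation cannot begin until the design doc (finishes day 8, plus 1-day gap → day 9). It runs from day 9 to 9 + 12 = day 21.
Code integration has to wait for asset creation (finishes day 21, plus 1-day gap → day 22); the design doc (finishes day 8). The latest of these is day 22, so code integration runs day 22 to 22 + 6 = day 28.
Internal playtest needs all of code integration (finishes day 28); the design doc (finishes day 8). That puts its earliest start at day 28; it finishes at 28 + 6 = day 34.
Cert submission needs all of internal playtest (finishes day 34); code integration (finishes day 28, plus 2-day gap → day 30); localization (finishes day 18). That puts its earliest start at day 34; it finishes at 34 + 3 = day 37.

37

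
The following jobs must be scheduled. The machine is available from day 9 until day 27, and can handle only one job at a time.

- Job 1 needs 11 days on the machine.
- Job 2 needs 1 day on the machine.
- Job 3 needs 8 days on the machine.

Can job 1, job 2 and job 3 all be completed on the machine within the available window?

The machine window is 27 − 9 = 18 days.
Running back to back, the jobs need 11 + 1 + 8 = 20 days on the machine.
Since 20 > 18, they cannot all fit.

No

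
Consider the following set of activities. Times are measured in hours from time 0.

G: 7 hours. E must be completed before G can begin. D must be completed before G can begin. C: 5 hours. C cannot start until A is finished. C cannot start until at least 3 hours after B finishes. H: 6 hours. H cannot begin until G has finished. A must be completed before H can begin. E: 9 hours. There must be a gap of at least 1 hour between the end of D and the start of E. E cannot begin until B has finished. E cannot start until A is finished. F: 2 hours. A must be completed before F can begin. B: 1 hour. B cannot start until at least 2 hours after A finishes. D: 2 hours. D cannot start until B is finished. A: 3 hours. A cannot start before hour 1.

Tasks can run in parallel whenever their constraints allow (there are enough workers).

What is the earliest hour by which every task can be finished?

32

A waits on its own release at hour 1, so it starts at hour 1 and finishes at 1 + 3 = hour 4.
After A (finishes hour 4), F can start at hour 4 and finishes at hour 6.
B cannot begin until A (finishes hour 4, plus 2-hour gap → hour 6). It runs from hour 6 to 6 + 1 = hour 7.
D cannot begin until B (finishes hour 7). It runs from hour 7 to 7 + 2 = hour 9.
E has to wait for D (finishes hour 9, plus 1-hour gap → hour 10); B (finishes hour 7); A (finishes hour 4). The latest of these is hour 10, so E runs hour 10 to 10 + 9 = hour 19.
G has to wait for E (finishes hour 19); D (finishes hour 9). The latest of these is hour 19, so G runs hour 19 to 19 + 7 = hour 26.
For H: G (finishes hour 26); A (finishes hour 4). Taking the maximum gives a start of hour 26, and it finishes at 26 + 6 = hour 32.
C cannot start until A (finishes hour 4); B (finishes hour 7, plus 3-hour gap → hour 10). The controlling bound is hour 10, so C finishes at 10 + 5 = hour 15.
All tasks are finished once the last one completes. Finish times: A at 4, B at 7, C at 15, D at 9, E at 19, F at 6, G at 26, H at 32. The latest is hour 32.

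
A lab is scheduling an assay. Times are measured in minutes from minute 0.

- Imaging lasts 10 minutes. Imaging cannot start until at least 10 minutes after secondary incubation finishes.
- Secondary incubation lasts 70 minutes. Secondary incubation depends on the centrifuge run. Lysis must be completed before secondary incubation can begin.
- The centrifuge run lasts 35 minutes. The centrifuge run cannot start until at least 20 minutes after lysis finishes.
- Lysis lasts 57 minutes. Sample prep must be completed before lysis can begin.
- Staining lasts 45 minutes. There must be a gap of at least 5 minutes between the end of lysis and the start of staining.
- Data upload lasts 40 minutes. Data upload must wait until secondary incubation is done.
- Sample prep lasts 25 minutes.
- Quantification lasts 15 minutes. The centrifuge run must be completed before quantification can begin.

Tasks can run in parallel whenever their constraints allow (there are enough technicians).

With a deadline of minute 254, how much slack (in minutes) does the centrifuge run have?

Nothing blocks sample prep, so it runs from minute 0 to minute 25.
Lysis cannot begin until sample prep (finishes minute 25). It runs from minute 25 to 25 + 57 = minute 82.
The centrifuge run waits on lysis (finishes minute 82, plus 20-minute gap → minute 102), so it starts at minute 102 and finishes at 102 + 35 = minute 137.

Working backward from the deadline:
Nothing follows imaging; the deadline of minute 254 is its only limit. It must start by 254 − 10 = minute 244.
Data upload must finish by minute 254; it takes 40 minutes, so it must start by 254 − 40 = minute 214.
Secondary incubation has several dependents: imaging (must start by minute 244, minus 10-minute gap → minute 234); data upload (must start by minute 214). The earliest of those limits is minute 214, so secondary incubation must start by 214 − 70 = minute 144.
Nothing follows quantification; the deadline of minute 254 is its only limit. It must start by 254 − 15 = minute 239.
The centrifuge run must finish in time for secondary incubation (must start by minute 144); quantification (must start by minute 239). The tightest is minute 144, so the centrifuge run must start by 144 − 35 = minute 109.
So the centrifuge run can start as early as minute 102 and as late as minute 109, giving 109 − 102 = 7 minutes of slack.

7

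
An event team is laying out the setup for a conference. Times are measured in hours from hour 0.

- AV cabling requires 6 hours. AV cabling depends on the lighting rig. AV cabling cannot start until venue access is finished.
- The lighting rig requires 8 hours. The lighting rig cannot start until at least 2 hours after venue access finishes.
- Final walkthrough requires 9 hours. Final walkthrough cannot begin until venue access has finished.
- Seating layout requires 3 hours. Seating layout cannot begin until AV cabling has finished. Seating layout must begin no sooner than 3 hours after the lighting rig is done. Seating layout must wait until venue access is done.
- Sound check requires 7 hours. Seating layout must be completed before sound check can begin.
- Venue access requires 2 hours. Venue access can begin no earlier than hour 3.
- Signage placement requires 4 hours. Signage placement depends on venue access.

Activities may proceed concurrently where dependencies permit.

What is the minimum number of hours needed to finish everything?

31

Venue access cannot begin until its own release at hour 3. It runs from hour 3 to 3 + 2 = hour 5.
After venue access (finishes hour 5), final walkthrough can start at hour 5 and finishes at hour 14.
After venue access (finishes hour 5), signage placement can start at hour 5 and finishes at hour 9.
The lighting rig waits on venue access (finishes hour 5, plus 2-hour gap → hour 7), so it starts at hour 7 and finishes at 7 + 8 = hour 15.
AV cabling cannot start until the lighting rig (finishes hour 15); venue access (finishes hour 5). The controlling bound is hour 15, so AV cabling finishes at 15 + 6 = hour 21.
Seating layout has to wait for AV cabling (finishes hour 21); the lighting rig (finishes hour 15, plus 3-hour gap → hour 18); venue access (finishes hour 5). The latest of these is hour 21, so seating layout runs hour 21 to 21 + 3 = hour 24.
Sound check cannot begin until seating layout (finishes hour 24). It runs from hour 24 to 24 + 7 = hour 31.
All tasks are finished once the last one completes. Finish times: Venue access at 5, The lighting rig at 15, AV cabling at 21, Seating layout at 24, Signage placement at 9, Sound check at 31, Final walkthrough at 14. The latest is hour 31.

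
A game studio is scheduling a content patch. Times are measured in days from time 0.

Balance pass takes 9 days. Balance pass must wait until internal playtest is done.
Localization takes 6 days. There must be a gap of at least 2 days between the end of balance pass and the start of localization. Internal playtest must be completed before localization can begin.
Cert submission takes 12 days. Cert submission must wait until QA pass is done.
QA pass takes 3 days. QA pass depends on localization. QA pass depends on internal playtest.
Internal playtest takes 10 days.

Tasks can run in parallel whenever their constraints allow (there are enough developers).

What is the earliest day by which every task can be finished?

Internal playtest has no prerequisites, so it starts at day 0 and finishes at day 10.
Balance pass waits on internal playtest (finishes day 10), so it starts at day 10 and finishes at 10 + 9 = day 19.
Localization has to wait for balance pass (finishes day 19, plus 2-day gap → day 21); internal playtest (finishes day 10). The latest of these is day 21, so localization runs day 21 to 21 + 6 = day 27.
QA pass needs all of localization (finishes day 27); internal playtest (finishes day 10). That puts its earliest start at day 27; it finishes at 27 + 3 = day 30.
Cert submission waits on QA pass (finishes day 30), so it starts at day 30 and finishes at 30 + 12 = day 42.
All tasks are finished once the last one completes. Finish times: Internal playtest at 10, Balance pass at 19, Localization at 27, QA pass at 30, Cert submission at 42. The latest is day 42.

42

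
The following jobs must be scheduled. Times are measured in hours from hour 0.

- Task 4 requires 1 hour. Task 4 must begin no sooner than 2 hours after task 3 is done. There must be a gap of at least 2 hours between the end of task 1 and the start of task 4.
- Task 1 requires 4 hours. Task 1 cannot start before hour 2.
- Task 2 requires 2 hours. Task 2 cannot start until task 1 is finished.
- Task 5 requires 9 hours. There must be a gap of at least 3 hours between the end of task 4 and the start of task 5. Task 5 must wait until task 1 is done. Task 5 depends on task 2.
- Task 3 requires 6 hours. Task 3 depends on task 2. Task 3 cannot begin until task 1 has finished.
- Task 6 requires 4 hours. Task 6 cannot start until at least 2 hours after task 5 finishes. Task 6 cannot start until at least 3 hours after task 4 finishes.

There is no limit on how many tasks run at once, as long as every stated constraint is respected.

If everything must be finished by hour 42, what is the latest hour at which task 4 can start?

To finish by hour 42, task 6 (duration 4) must start no later than hour 38.
Task 5 feeds into task 6 (must start by hour 38, minus 2-hour gap → hour 36); so task 5 must finish by hour 36 and therefore start by hour 27.
Task 4 must finish in time for task 5 (must start by hour 27, minus 3-hour gap → hour 24); task 6 (must start by hour 38, minus 3-hour gap → hour 35). The tightest is hour 24, so task 4 must start by 24 − 1 = hour 23.

23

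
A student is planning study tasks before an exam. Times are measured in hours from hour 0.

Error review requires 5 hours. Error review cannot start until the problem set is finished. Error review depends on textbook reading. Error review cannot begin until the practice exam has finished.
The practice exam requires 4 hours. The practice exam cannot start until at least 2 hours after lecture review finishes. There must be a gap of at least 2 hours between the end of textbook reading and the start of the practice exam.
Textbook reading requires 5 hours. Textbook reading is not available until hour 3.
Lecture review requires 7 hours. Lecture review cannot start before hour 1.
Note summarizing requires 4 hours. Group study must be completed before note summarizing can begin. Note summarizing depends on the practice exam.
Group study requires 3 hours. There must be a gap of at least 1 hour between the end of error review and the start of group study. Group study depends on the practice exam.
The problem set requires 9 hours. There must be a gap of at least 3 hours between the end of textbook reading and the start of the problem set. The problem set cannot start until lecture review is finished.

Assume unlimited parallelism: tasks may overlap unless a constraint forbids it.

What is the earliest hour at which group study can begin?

Lecture review waits on its own release at hour 1, so it starts at hour 1 and finishes at 1 + 7 = hour 8.
Textbook reading cannot begin until its own release at hour 3. It runs from hour 3 to 3 + 5 = hour 8.
The practice exam has to wait for lecture review (finishes hour 8, plus 2-hour gap → hour 10); textbook reading (finishes hour 8, plus 2-hour gap → hour 10). The latest of these is hour 10, so the practice exam runs hour 10 to 10 + 4 = hour 14.
The problem set needs all of textbook reading (finishes hour 8, plus 3-hour gap → hour 11); lecture review (finishes hour 8). That puts its earliest start at hour 11; it finishes at 11 + 9 = hour 20.
Error review cannot start until the problem set (finishes hour 20); textbook reading (finishes hour 8); the practice exam (finishes hour 14). The controlling bound is hour 20, so error review finishes at 20 + 5 = hour 25.
Group study waits on error review (finishes hour 25, plus 1-hour gap → hour 26); the practice exam (finishes hour 14). The latest of these is hour 26, which is the earliest group study can start.

26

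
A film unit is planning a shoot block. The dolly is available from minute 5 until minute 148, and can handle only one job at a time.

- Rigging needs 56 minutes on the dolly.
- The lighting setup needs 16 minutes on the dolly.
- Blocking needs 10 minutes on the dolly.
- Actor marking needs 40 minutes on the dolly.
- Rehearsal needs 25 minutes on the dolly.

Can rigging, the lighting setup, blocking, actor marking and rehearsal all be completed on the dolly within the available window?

The dolly window is 148 − 5 = 143 minutes.
Running back to back, the jobs need 56 + 16 + 10 + 40 + 25 = 147 minutes on the dolly.
Since 147 > 143, they cannot all fit.

No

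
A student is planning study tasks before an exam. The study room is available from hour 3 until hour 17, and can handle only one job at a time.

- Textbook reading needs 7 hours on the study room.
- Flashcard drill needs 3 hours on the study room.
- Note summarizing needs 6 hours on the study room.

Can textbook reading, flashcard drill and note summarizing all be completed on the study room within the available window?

No

The study room window is 17 − 3 = 14 hours.
Running back to back, the jobs need 7 + 3 + 6 = 16 hours on the study room.
Since 16 > 14, they cannot all fit.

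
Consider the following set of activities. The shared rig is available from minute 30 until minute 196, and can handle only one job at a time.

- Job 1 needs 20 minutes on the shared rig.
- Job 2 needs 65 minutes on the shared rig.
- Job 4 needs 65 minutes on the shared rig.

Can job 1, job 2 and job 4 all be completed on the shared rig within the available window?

Yes

The shared rig window is 196 − 30 = 166 minutes.
Running back to back, the jobs need 20 + 65 + 65 = 150 minutes on the shared rig.
Since 150 ≤ 166, they fit within the window.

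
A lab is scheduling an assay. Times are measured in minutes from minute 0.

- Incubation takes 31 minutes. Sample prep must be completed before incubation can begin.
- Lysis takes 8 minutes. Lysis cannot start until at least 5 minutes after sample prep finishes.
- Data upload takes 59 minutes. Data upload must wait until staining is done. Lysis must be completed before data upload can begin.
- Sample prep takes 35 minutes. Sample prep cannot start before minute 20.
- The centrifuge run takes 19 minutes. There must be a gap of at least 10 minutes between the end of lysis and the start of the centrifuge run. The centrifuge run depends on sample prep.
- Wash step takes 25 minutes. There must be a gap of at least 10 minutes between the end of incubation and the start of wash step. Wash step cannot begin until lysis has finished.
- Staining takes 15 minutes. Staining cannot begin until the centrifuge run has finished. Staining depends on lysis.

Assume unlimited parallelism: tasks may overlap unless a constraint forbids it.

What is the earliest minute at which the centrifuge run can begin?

78

After its own release at minute 20, sample prep can start at minute 20 and finishes at minute 55.
After sample prep (finishes minute 55, plus 5-minute gap → minute 60), lysis can start at minute 60 and finishes at minute 68.
The centrifuge run waits on lysis (finishes minute 68, plus 10-minute gap → minute 78); sample prep (finishes minute 55). The latest of these is minute 78, which is the earliest the centrifuge run can start.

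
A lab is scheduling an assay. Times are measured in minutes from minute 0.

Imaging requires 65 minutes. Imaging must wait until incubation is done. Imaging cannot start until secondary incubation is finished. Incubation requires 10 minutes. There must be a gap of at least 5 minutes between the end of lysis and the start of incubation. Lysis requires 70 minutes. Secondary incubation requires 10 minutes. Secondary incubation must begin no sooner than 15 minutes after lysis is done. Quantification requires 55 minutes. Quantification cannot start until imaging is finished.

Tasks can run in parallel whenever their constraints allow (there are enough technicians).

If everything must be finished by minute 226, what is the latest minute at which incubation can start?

96

Nothing follows quantification; the deadline of minute 226 is its only limit. It must start by 226 − 55 = minute 171.
Imaging must finish before quantification (must start by minute 171). With a 65-minute duration, imaging must start by 171 − 65 = minute 106.
Incubation must finish before imaging (must start by minute 106). With a 10-minute duration, incubation must start by 106 − 10 = minute 96.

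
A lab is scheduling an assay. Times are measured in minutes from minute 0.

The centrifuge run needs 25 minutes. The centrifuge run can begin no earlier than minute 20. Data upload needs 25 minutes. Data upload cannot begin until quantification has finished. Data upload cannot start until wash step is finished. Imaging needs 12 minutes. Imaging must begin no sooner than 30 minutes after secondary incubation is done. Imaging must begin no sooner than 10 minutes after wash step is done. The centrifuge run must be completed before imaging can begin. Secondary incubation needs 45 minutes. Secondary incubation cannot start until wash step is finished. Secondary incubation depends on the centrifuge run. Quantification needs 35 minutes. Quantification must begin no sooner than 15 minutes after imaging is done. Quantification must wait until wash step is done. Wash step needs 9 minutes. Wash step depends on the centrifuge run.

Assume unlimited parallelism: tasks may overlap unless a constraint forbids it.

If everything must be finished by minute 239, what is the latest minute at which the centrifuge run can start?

Data upload has no dependents, so it just needs to finish by minute 239. Starting by 239 − 25 = minute 214 achieves that.
Quantification must finish before data upload (must start by minute 214). With a 35-minute duration, quantification must start by 214 − 35 = minute 179.
Imaging has to be done before quantification (must start by minute 179, minus 15-minute gap → minute 164). That means finishing by minute 164, i.e. starting by 164 − 12 = minute 152.
Secondary incubation feeds into imaging (must start by minute 152, minus 30-minute gap → minute 122); so secondary incubation must finish by minute 122 and therefore start by minute 77.
Wash step feeds secondary incubation (must start by minute 77); imaging (must start by minute 152, minus 10-minute gap → minute 142); quantification (must start by minute 179); data upload (must start by minute 214). Taking the minimum, wash step must finish by minute 77 and start by 77 − 9 = minute 68.
The centrifuge run feeds wash step (must start by minute 68); secondary incubation (must start by minute 77); imaging (must start by minute 152). Taking the minimum, the centrifuge run must finish by minute 68 and start by 68 − 25 = minute 43.

43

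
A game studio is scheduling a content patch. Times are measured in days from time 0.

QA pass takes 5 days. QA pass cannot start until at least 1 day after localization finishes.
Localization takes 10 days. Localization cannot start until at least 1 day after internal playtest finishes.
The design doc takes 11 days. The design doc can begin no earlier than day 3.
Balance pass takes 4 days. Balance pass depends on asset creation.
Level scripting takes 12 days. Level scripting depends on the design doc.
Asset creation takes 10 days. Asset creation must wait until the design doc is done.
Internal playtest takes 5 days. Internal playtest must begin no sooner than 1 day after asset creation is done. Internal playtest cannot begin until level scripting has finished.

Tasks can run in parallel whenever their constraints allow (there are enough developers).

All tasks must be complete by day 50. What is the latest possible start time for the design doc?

5

Nothing follows QA pass; the deadline of day 50 is its only limit. It must start by 50 − 5 = day 45.
Since QA pass (must start by day 45, minus 1-day gap → day 44) depends on it, localization must finish by day 44. Backing off its 10-day duration gives a latest start of day 34.
Internal playtest feeds into localization (must start by day 34, minus 1-day gap → day 33); so internal playtest must finish by day 33 and therefore start by day 28.
Balance pass must finish by day 50; it takes 4 days, so it must start by 50 − 4 = day 46.
Asset creation feeds internal playtest (must start by day 28, minus 1-day gap → day 27); balance pass (must start by day 46). Taking the minimum, asset creation must finish by day 27 and start by 27 − 10 = day 17.
Level scripting feeds into internal playtest (must start by day 28); so level scripting must finish by day 28 and therefore start by day 16.
The design doc feeds asset creation (must start by day 17); level scripting (must start by day 16). Taking the minimum, the design doc must finish by day 16 and start by 16 − 11 = day 5.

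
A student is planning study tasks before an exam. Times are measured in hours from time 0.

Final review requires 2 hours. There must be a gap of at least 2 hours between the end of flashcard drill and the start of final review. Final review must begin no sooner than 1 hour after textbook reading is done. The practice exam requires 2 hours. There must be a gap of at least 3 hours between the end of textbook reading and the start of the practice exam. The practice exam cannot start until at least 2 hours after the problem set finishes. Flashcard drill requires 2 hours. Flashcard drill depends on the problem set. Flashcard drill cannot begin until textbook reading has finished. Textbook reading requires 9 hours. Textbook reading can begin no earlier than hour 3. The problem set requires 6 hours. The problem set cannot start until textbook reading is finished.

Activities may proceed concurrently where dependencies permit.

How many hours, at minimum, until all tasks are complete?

After its own release at hour 3, textbook reading can start at hour 3 and finishes at hour 12.
The problem set cannot begin until textbook reading (finishes hour 12). It runs from hour 12 to 12 + 6 = hour 18.
The practice exam cannot start until textbook reading (finishes hour 12, plus 3-hour gap → hour 15); the problem set (finishes hour 18, plus 2-hour gap → hour 20). The controlling bound is hour 20, so the practice exam finishes at 20 + 2 = hour 22.
Flashcard drill has to wait for the problem set (finishes hour 18); textbook reading (finishes hour 12). The latest of these is hour 18, so flashcard drill runs hour 18 to 18 + 2 = hour 20.
For final review: flashcard drill (finishes hour 20, plus 2-hour gap → hour 22); textbook reading (finishes hour 12, plus 1-hour gap → hour 13). Taking the maximum gives a start of hour 22, and it finishes at 22 + 2 = hour 24.
All tasks are finished once the last one completes. Finish times: Textbook reading at 12, The problem set at 18, Flashcard drill at 20, The practice exam at 22, Final review at 24. The latest is hour 24.

24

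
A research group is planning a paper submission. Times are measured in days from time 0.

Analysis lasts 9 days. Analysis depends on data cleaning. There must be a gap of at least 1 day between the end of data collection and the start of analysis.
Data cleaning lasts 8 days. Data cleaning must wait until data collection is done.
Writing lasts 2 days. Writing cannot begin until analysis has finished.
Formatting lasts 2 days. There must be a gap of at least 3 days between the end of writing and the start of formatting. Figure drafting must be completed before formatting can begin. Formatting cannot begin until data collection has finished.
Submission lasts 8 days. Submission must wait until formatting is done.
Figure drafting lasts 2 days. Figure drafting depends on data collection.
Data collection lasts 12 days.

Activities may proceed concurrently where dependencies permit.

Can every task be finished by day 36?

No

Data collection has no prerequisites, so it starts at day 0 and finishes at day 12.
After data collection (finishes day 12), figure drafting can start at day 12 and finishes at day 14.
Data cleaning cannot begin until data collection (finishes day 12). It runs from day 12 to 12 + 8 = day 20.
Analysis cannot start until data cleaning (finishes day 20); data collection (finishes day 12, plus 1-day gap → day 13). The controlling bound is day 20, so analysis finishes at 20 + 9 = day 29.
After analysis (finishes day 29), writing can start at day 29 and finishes at day 31.
For formatting: writing (finishes day 31, plus 3-day gap → day 34); figure drafting (finishes day 14); data collection (finishes day 12). Taking the maximum gives a start of day 34, and it finishes at 34 + 2 = day 36.
Submission waits on formatting (finishes day 36), so it starts at day 36 and finishes at 36 + 8 = day 44.
The earliest everything can be done is day 44, which is after the deadline of 36, so it is not possible.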